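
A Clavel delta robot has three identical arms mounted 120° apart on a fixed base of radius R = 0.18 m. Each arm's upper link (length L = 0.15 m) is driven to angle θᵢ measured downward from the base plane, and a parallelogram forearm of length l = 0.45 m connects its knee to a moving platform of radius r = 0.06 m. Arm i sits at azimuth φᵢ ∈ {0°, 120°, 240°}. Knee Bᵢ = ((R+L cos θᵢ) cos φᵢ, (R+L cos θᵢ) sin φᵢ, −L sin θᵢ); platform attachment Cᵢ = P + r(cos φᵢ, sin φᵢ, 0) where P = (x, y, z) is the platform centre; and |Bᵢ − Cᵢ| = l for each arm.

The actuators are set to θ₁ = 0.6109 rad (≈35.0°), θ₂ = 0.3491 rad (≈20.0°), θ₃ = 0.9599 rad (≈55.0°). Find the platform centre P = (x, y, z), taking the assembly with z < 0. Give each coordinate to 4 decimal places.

S1 = (0.2429·cos0.0°, 0.2429·sin0.0°, -0.0860) = (0.2429, 0.0000, -0.0860)
S2 = (0.2610·cos120.0°, 0.2610·sin120.0°, -0.0513) = (-0.1305, 0.2260, -0.0513)
arm 3 at φ=240.0°: e+L cos θ3 = 0.2060;  S3 = (-0.1030, -0.1784, -0.1229)
|S₂|²−|S₁|² = 0.0043;  |S₃|²−|S₁|² = -0.0088
plane₁₂: -0.7467x+0.4520y+0.0695z = 0.0043
det = 0.5791;  x = 0.0042+-0.0147z,  y = 0.0166+-0.1779z
sphere 1 gives Az²+Bz+C=0 with A=1.0319, B=0.1732, C=-0.1379;  B²−4AC=0.5991;  roots -0.4590, 0.2911;  negative root z = -0.4590
x = 0.0110, y = 0.0982

(0.0110, 0.0982, -0.4590)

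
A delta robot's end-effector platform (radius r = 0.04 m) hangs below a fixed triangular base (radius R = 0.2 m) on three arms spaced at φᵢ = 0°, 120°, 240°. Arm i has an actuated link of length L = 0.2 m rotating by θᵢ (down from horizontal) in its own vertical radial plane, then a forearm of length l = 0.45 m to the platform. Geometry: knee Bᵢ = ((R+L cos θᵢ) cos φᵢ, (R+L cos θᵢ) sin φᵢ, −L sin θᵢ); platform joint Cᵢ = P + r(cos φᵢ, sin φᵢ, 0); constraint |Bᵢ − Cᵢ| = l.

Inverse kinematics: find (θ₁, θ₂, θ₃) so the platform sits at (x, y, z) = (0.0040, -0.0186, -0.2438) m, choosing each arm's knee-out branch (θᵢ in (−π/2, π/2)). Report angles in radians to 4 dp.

arm 1 (φ=0.0°): x'=0.0040, y'=-0.0186
  A=0.1560, B=-0.2438, C=(l²−L²−A²−y'²−z²)/(2L)=0.1959
  √(A²+B²)=0.2894;  θ1 = -1.0016+0.8271 ≈ -0.1745
rotate P by −φ2: (-0.0181, 0.0058, -0.2438)
  A=0.1781, B=-0.2438, C=(l²−L²−A²−y'²−z²)/(2L)=0.1783
  γ=atan2(-0.2438,0.1781)=-0.9399;  ψ=arccos(0.5904)=0.9392;  θ2=γ+ψ≈-0.0006
φ3=240.0° → target in arm frame (0.0141, 0.0128)
  A=0.1459, B=-0.2438, C=(l²−L²−A²−y'²−z²)/(2L)=0.2040
  √(A²+B²)=0.2841;  θ3 = -1.0315+0.7697 ≈ -0.2619

θ₁ = -0.1745, θ₂ = -0.0006, θ₃ = -0.2619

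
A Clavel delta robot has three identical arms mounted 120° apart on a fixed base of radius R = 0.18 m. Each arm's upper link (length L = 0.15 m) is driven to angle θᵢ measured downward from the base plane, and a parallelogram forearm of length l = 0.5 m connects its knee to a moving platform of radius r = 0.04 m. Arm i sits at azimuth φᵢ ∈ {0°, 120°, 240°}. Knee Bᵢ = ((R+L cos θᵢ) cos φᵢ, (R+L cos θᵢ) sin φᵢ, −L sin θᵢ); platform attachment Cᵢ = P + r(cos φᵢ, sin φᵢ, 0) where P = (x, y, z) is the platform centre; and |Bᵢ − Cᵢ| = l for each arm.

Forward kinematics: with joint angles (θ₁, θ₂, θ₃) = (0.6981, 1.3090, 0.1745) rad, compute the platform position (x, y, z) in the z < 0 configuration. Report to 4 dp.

φ1=0.0°: virtual centre (0.2549, 0.0000, -0.0964), radius l
φ2=120.0°: virtual centre (-0.0894, 0.1549, -0.1449), radius l
arm 3 at φ=240.0°: ρ3 = 0.2877;  O3 = (-0.1439, -0.2492, -0.0260)
subtract pairs → two planes through P
linear system: -0.6886x+0.3097y = -0.0213−-0.0969z; -0.7975x+-0.4983y = 0.0092−0.1407z
det = 0.5902;  x = 0.0132+-0.0080z,  y = -0.0395+0.2952z
into |P−O₁|² = l²: 1.0872z² + 0.1734z + -0.1807 = 0;  Δ = 0.8159;  z = -0.4951 or 0.3357 → z<0 root = -0.4951
x = 0.0171, y = -0.1857

(0.0171, -0.1857, -0.4951)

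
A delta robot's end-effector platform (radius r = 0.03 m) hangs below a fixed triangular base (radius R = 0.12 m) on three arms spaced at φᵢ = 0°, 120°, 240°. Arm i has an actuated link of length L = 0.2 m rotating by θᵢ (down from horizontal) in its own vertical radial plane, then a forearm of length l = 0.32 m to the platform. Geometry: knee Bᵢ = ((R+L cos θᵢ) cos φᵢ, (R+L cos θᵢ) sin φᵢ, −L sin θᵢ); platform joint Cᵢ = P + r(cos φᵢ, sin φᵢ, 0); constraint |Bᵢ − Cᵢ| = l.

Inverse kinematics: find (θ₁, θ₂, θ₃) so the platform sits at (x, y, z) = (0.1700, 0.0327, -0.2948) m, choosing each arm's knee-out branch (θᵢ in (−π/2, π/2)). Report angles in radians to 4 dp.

rotate P by −φ1: (0.1700, 0.0327, -0.2948)
  e−x'=-0.0800;  (l²−L²−(e−x')²−y'²−z²)/2L = -0.0799
  √(A²+B²)=0.3055;  θ1 = -1.8358+1.8356 ≈ -0.0002
rotate P by −φ2: (-0.0567, -0.1636, -0.2948)
  A cos θ + B sin θ = C:  0.1467·cos θ + -0.2948·sin θ = -0.1819
  γ=atan2(-0.2948,0.1467)=-1.1091;  ψ=arccos(-0.5526)=2.1562;  θ2=γ+ψ≈1.0471
φ3=240.0° → target in arm frame (-0.1133, 0.1309)
  e−x'=0.2033;  (l²−L²−(e−x')²−y'²−z²)/2L = -0.2074
  γ=atan2(-0.2948,0.2033)=-0.9670;  ψ=arccos(-0.5792)=2.1886;  θ3=γ+ψ≈1.2216

θ₁ = -0.0002, θ₂ = 1.0471, θ₃ = 1.2216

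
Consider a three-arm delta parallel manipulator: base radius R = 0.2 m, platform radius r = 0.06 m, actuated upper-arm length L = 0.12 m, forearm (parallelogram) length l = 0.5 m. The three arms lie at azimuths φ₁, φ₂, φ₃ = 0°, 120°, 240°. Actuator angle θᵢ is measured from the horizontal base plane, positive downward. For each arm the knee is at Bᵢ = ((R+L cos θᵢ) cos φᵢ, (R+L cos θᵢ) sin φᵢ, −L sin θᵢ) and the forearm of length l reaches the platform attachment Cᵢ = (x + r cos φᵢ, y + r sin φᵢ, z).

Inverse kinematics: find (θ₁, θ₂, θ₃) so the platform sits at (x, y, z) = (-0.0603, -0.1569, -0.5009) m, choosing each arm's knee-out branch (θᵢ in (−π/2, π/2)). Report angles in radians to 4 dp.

θ₁ = 1.0468, θ₂ = 1.2214, θ₃ = 0.0870

rotate P by −φ1: (-0.0603, -0.1569, -0.5009)
  e−x'=0.2003;  (l²−L²−(e−x')²−y'²−z²)/2L = -0.3335
  θ1 = atan2(B,A) + arccos(C/0.5395) = 1.0468
arm 2 (φ=120.0°): x'=-0.1057, y'=0.1307
  A cos θ + B sin θ = C:  0.2457·cos θ + -0.5009·sin θ = -0.3865
  θ2 = atan2(B,A) + arccos(C/0.5579) = 1.2214
arm 3 (φ=240.0°): x'=0.1660, y'=0.0262
  A=-0.0260, B=-0.5009, C=(l²−L²−A²−y'²−z²)/(2L)=-0.0694
  γ=atan2(-0.5009,-0.0260)=-1.6227;  ψ=arccos(-0.1384)=1.7097;  θ3=γ+ψ≈0.0870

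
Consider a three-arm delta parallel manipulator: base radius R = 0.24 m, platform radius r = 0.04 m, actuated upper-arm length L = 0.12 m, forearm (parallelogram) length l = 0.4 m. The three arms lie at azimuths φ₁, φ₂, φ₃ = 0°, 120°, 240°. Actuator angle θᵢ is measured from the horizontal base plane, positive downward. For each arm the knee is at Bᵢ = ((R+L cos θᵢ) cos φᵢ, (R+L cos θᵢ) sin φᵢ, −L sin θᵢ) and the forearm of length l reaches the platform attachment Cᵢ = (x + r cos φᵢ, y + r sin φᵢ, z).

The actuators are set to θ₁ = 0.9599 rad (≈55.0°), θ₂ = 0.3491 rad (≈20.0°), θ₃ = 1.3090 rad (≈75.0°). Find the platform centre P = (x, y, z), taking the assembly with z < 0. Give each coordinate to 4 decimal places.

arm 1 at φ=0.0°: (R−r)+L cos θ1 = 0.2688;  S1 = (0.2688, 0.0000, -0.0983)
arm 2 at φ=120.0°: (R−r)+L cos θ2 = 0.3128;  S2 = (-0.1564, 0.2709, -0.0410)
arm 3 at φ=240.0°: (R−r)+L cos θ3 = 0.2311;  S3 = (-0.1155, -0.2001, -0.1159)
|S₂|²−|S₁|² = 0.0176;  |S₃|²−|S₁|² = -0.0151
linear system: -0.8504x+0.5417y = 0.0176−0.1145z; -0.7687x+-0.4002y = -0.0151−-0.0352z
Cramer: x(z) = 0.0015+0.0353z;  y(z) = 0.0348-0.1559z
into |P−S₁|² = l²: 1.0256z² + 0.1668z + -0.0777 = 0;  Δ = 0.3465;  z = -0.3683 or 0.2056 → z<0 root = -0.3683
x = -0.0115, y = 0.0922

(-0.0115, 0.0922, -0.3683)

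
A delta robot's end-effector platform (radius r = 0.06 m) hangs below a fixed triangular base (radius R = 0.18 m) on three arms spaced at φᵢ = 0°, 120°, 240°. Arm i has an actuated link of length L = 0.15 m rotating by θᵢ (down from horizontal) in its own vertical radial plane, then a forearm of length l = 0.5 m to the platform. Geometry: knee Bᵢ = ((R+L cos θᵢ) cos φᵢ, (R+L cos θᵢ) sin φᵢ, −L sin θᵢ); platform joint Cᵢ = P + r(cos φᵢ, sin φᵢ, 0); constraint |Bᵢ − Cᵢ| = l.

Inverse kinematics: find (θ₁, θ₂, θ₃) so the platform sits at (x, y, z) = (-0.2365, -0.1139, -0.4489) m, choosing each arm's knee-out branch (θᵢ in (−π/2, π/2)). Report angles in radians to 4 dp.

φ1=0.0° → target in arm frame (-0.2365, -0.1139)
  A=0.3565, B=-0.4489, C=(l²−L²−A²−y'²−z²)/(2L)=-0.3803
  θ1 = atan2(B,A) + arccos(C/0.5732) = 1.3965
φ2=120.0° → target in arm frame (0.0196, 0.2618)
  e−x'=0.1004;  (l²−L²−(e−x')²−y'²−z²)/2L = -0.1754
  γ=atan2(-0.4489,0.1004)=-1.3508;  ψ=arccos(-0.3812)=1.9619;  θ2=γ+ψ≈0.6112
φ3=240.0° → target in arm frame (0.2169, -0.1479)
  e−x'=-0.0969;  (l²−L²−(e−x')²−y'²−z²)/2L = -0.0175
  θ3 = atan2(B,A) + arccos(C/0.4592) = -0.1744

θ₁ = 1.3965, θ₂ = 0.6112, θ₃ = -0.1744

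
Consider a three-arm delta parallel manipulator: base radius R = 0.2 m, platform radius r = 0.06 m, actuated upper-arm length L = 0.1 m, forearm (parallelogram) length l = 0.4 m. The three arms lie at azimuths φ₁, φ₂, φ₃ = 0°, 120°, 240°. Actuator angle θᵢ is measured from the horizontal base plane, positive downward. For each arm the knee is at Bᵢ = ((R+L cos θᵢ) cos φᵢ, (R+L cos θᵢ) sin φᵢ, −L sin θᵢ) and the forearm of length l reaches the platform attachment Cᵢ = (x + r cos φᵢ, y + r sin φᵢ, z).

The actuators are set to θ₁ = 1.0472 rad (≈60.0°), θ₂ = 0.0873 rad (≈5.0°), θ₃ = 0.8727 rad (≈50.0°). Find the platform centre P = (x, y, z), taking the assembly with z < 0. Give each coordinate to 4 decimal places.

(-0.0669, 0.0775, -0.3833)

centre 1 = (0.1900·cos0.0°, 0.1900·sin0.0°, -0.0866) = (0.1900, 0.0000, -0.0866)
φ2=120.0°: virtual centre (-0.1198, 0.2075, -0.0087), radius l
arm 3 at φ=240.0°: (R−r)+L cos θ3 = 0.2043;  centre 3 = (-0.1021, -0.1769, -0.0766)
eliminate P² terms by subtracting sphere 1 from 2 and 3
linear system: -0.6196x+0.4150y = 0.0139−0.1558z; -0.5843x+-0.3538y = 0.0040−0.0200z
Cramer: x(z) = -0.0142+0.1373z;  y(z) = 0.0122-0.1703z
quadratic in z: (1.0479)z²+(0.1129)z+(-0.1106)=0, √Δ=0.6903 → z ∈ {-0.3833, 0.2755}; z = -0.3833 (taking z<0)
x = -0.0669, y = 0.0775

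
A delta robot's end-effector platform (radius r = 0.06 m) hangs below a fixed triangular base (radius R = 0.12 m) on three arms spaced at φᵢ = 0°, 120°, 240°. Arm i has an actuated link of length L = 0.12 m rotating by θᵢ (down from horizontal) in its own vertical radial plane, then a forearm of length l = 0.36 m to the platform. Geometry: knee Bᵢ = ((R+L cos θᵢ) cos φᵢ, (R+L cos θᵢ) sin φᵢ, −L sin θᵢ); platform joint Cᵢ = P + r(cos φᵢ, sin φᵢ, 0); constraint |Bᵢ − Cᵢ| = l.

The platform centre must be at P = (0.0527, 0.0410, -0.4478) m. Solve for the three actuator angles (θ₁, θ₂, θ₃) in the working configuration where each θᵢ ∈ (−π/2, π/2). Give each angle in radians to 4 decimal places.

φ1=0.0° → target in arm frame (0.0527, 0.0410)
  A cos θ + B sin θ = C:  0.0073·cos θ + -0.4478·sin θ = -0.3627
  √(A²+B²)=0.4479;  θ1 = -1.5545+2.5149 ≈ 0.9604
φ2=120.0° → target in arm frame (0.0092, -0.0661)
  e−x'=0.0508;  (l²−L²−(e−x')²−y'²−z²)/2L = -0.3845
  √(A²+B²)=0.4507;  θ2 = -1.4577+2.5929 ≈ 1.1351
φ3=240.0° → target in arm frame (-0.0619, 0.0251)
  A cos θ + B sin θ = C:  0.1219·cos θ + -0.4478·sin θ = -0.4200
  √(A²+B²)=0.4641;  θ3 = -1.3051+2.7023 ≈ 1.3972

θ₁ = 0.9604, θ₂ = 1.1351, θ₃ = 1.3972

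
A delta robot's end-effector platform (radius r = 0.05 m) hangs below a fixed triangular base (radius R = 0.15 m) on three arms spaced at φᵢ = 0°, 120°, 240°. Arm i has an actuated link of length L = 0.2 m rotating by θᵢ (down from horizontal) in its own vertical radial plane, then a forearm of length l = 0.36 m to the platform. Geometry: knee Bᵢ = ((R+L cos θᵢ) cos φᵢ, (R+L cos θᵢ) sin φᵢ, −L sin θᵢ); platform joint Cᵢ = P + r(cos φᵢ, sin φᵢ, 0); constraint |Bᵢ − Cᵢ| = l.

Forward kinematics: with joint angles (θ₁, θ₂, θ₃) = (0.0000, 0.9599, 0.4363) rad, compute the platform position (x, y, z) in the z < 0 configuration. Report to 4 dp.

(0.1028, -0.0772, -0.2911)

arm 1 at φ=0.0°: e+L cos θ1 = 0.3000;  S1 = (0.3000, 0.0000, 0.0000)
arm 2 at φ=120.0°: e+L cos θ2 = 0.2147;  S2 = (-0.1074, 0.1860, -0.1638)
φ3=240.0°: virtual centre (-0.1406, -0.2436, -0.0845), radius l
|S₂|²−|S₁|² = -0.0171;  |S₃|²−|S₁|² = -0.0037
[-0.8147 0.3719 -0.3277]·P = -0.0171;  [-0.8813 -0.4872 -0.1690]·P = -0.0037
Cramer: x(z) = 0.0134-0.3070z;  y(z) = -0.0165+0.2084z
into |P−S₁|² = l²: 1.1377z² + 0.1691z + -0.0472 = 0;  Δ = 0.2433;  z = -0.2911 or 0.1425 → z<0 root = -0.2911
x = 0.1028, y = -0.0772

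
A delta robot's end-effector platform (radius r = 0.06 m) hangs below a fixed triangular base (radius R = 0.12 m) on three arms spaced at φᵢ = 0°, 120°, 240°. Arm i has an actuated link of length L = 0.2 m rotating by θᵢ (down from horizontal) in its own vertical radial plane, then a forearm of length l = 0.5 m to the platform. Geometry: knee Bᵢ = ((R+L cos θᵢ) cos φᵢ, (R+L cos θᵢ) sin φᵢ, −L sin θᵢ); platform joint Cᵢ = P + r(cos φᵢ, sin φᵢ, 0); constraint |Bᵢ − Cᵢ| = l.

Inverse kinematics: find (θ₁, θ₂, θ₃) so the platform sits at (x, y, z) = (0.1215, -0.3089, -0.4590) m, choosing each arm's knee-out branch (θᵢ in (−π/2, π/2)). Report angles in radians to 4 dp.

rotate P by −φ1: (0.1215, -0.3089, -0.4590)
  e−x'=-0.0615;  (l²−L²−(e−x')²−y'²−z²)/2L = -0.2497
  γ=atan2(-0.4590,-0.0615)=-1.7040;  ψ=arccos(-0.5392)=2.1403;  θ1=γ+ψ≈0.4363
rotate P by −φ2: (-0.3283, 0.0492, -0.4590)
  e−x'=0.3883;  (l²−L²−(e−x')²−y'²−z²)/2L = -0.3846
  γ=atan2(-0.4590,0.3883)=-0.8687;  ψ=arccos(-0.6398)=2.2650;  θ2=γ+ψ≈1.3963
arm 3 (φ=240.0°): x'=0.2068, y'=0.2597
  e−x'=-0.1468;  (l²−L²−(e−x')²−y'²−z²)/2L = -0.2241
  θ3 = atan2(B,A) + arccos(C/0.4819) = 0.1743

θ₁ = 0.4363, θ₂ = 1.3963, θ₃ = 0.1743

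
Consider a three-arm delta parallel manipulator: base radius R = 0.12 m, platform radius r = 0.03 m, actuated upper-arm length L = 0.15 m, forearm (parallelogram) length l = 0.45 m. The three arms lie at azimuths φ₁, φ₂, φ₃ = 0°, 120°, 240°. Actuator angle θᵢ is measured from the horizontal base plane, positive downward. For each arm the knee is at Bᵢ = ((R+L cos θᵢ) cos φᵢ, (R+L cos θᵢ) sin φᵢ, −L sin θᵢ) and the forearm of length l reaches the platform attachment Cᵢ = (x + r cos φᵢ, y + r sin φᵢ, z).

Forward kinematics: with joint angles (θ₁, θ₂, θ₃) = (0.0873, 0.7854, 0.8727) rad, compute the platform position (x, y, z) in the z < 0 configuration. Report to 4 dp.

(0.1448, 0.0168, -0.4527)

centre 1 = (0.2394·cos0.0°, 0.2394·sin0.0°, -0.0131) = (0.2394, 0.0000, -0.0131)
arm 2 at φ=120.0°: e+L cos θ2 = 0.1961;  centre 2 = (-0.0980, 0.1698, -0.1061)
centre 3 = (0.1864·cos240.0°, 0.1864·sin240.0°, -0.1149) = (-0.0932, -0.1614, -0.1149)
eliminate P² terms by subtracting sphere 1 from 2 and 3
[-0.6749 0.3396 -0.1860]·P = -0.0078;  [-0.6653 -0.3229 -0.2037]·P = -0.0095
Cramer: x(z) = 0.0130-0.2911z;  y(z) = 0.0028-0.0309z
sphere 1 gives Az²+Bz+C=0 with A=1.0857, B=0.1578, C=-0.1510;  B²−4AC=0.6809;  roots -0.4527, 0.3073;  negative root z = -0.4527
x = 0.1448, y = 0.0168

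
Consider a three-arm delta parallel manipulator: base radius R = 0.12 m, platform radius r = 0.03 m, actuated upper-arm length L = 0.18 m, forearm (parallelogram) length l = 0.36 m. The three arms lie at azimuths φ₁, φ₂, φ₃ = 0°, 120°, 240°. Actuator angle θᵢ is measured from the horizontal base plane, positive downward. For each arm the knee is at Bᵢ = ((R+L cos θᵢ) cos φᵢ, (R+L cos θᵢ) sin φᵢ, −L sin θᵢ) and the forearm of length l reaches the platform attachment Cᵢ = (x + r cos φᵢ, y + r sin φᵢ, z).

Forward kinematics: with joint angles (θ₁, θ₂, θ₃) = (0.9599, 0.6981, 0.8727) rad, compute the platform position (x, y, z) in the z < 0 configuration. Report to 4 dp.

φ1=0.0°: virtual centre (0.1932, 0.0000, -0.1474), radius l
centre 2 = (0.2279·cos120.0°, 0.2279·sin120.0°, -0.1157) = (-0.1139, 0.1974, -0.1157)
centre 3 = (0.2057·cos240.0°, 0.2057·sin240.0°, -0.1379) = (-0.1028, -0.1781, -0.1379)
eliminate P² terms by subtracting sphere 1 from 2 and 3
plane₁₂: -0.6144x+0.3947y+0.0635z = 0.0062
det = 0.4526;  x = -0.0069+0.0666z,  y = 0.0051+-0.0571z
sphere 1 gives Az²+Bz+C=0 with A=1.0077, B=0.2676, C=-0.0678;  B²−4AC=0.3449;  roots -0.4242, 0.1586;  negative root z = -0.4242
x = -0.0351, y = 0.0294

(-0.0351, 0.0294, -0.4242)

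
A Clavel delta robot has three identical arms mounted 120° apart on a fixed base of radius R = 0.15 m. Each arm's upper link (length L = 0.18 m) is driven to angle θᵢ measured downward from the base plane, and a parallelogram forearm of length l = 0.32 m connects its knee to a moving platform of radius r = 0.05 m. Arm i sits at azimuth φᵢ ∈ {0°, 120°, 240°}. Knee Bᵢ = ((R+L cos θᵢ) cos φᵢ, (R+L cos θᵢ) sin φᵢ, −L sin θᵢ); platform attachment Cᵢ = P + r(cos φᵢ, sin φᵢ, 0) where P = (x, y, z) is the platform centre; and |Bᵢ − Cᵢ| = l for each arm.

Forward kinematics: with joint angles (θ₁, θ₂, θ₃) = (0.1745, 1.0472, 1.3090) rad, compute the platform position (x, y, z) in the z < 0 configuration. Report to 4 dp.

(0.1516, 0.0460, -0.3219)

O1 = (0.2773·cos0.0°, 0.2773·sin0.0°, -0.0313) = (0.2773, 0.0000, -0.0313)
arm 2 at φ=120.0°: (R−r)+L cos θ2 = 0.1900;  O2 = (-0.0950, 0.1645, -0.1559)
φ3=240.0°: virtual centre (-0.0733, -0.1269, -0.1739), radius l
eliminate P² terms by subtracting sphere 1 from 2 and 3
[-0.7445 0.3291 -0.2493]·P = -0.0175;  [-0.7011 -0.2539 -0.2852]·P = -0.0261
Cramer: x(z) = 0.0310-0.3744z;  y(z) = 0.0172-0.0896z
sphere 1 gives Az²+Bz+C=0 with A=1.1482, B=0.2438, C=-0.0405;  B²−4AC=0.2455;  roots -0.3219, 0.1096;  negative root z = -0.3219
x = 0.1516, y = 0.0460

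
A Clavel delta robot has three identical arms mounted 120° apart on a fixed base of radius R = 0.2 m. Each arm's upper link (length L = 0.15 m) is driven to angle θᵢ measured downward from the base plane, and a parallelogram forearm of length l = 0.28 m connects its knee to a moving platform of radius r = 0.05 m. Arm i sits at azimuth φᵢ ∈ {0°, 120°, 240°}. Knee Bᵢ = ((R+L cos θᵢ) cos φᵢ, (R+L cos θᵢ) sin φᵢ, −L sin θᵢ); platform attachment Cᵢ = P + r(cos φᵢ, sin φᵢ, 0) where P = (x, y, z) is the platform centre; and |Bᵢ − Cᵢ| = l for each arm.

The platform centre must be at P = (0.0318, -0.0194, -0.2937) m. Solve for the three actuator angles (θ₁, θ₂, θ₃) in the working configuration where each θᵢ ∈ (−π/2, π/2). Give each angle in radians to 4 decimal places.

θ₁ = 0.8727, θ₂ = 1.2218, θ₃ = 1.0476

arm 1 (φ=0.0°): x'=0.0318, y'=-0.0194
  A=0.1182, B=-0.2937, C=(l²−L²−A²−y'²−z²)/(2L)=-0.1490
  θ1 = atan2(B,A) + arccos(C/0.3166) = 0.8727
φ2=120.0° → target in arm frame (-0.0327, -0.0178)
  e−x'=0.1827;  (l²−L²−(e−x')²−y'²−z²)/2L = -0.2135
  θ2 = atan2(B,A) + arccos(C/0.3459) = 1.2218
rotate P by −φ3: (0.0009, 0.0372, -0.2937)
  e−x'=0.1491;  (l²−L²−(e−x')²−y'²−z²)/2L = -0.1799
  √(A²+B²)=0.3294;  θ3 = -1.1010+2.1487 ≈ 1.0476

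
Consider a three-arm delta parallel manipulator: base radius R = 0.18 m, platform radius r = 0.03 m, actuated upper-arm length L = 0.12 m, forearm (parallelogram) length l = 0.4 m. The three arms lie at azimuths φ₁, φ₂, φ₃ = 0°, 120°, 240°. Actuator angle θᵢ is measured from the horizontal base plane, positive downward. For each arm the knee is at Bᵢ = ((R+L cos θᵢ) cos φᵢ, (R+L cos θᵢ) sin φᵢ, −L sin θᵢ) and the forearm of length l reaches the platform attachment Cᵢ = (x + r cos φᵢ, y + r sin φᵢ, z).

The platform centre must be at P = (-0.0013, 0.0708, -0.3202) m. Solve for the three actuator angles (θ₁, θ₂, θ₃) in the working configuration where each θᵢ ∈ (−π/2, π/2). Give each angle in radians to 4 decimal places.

θ₁ = 0.2620, θ₂ = -0.1745, θ₃ = 0.6106

arm 1 (φ=0.0°): x'=-0.0013, y'=0.0708
  e−x'=0.1513;  (l²−L²−(e−x')²−y'²−z²)/2L = 0.0632
  √(A²+B²)=0.3541;  θ1 = -1.1294+1.3914 ≈ 0.2620
φ2=120.0° → target in arm frame (0.0620, -0.0343)
  A cos θ + B sin θ = C:  0.0880·cos θ + -0.3202·sin θ = 0.1423
  γ=atan2(-0.3202,0.0880)=-1.3025;  ψ=arccos(0.4284)=1.1280;  θ2=γ+ψ≈-0.1745
φ3=240.0° → target in arm frame (-0.0607, -0.0365)
  A=0.2107, B=-0.3202, C=(l²−L²−A²−y'²−z²)/(2L)=-0.0110
  γ=atan2(-0.3202,0.2107)=-0.9889;  ψ=arccos(-0.0287)=1.5995;  θ3=γ+ψ≈0.6106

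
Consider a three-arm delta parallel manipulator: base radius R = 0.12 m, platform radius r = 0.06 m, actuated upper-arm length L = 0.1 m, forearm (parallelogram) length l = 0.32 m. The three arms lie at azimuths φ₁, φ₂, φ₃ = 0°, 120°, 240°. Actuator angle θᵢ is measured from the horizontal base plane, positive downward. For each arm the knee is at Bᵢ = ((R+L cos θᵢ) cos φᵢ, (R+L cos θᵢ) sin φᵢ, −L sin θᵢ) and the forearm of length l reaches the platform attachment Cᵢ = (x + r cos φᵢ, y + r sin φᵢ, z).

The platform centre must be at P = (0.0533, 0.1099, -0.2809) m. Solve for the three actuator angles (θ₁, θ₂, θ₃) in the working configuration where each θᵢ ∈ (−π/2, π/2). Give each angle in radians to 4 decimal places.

θ₁ = -0.0006, θ₂ = -0.0873, θ₃ = 0.8724

arm 1 (φ=0.0°): x'=0.0533, y'=0.1099
  e−x'=0.0067;  (l²−L²−(e−x')²−y'²−z²)/2L = 0.0069
  γ=atan2(-0.2809,0.0067)=-1.5469;  ψ=arccos(0.0244)=1.5464;  θ1=γ+ψ≈-0.0006
arm 2 (φ=120.0°): x'=0.0685, y'=-0.1011
  A cos θ + B sin θ = C:  -0.0085·cos θ + -0.2809·sin θ = 0.0160
  γ=atan2(-0.2809,-0.0085)=-1.6011;  ψ=arccos(0.0569)=1.5138;  θ2=γ+ψ≈-0.0873
rotate P by −φ3: (-0.1218, -0.0088, -0.2809)
  A cos θ + B sin θ = C:  0.1818·cos θ + -0.2809·sin θ = -0.0982
  θ3 = atan2(B,A) + arccos(C/0.3346) = 0.8724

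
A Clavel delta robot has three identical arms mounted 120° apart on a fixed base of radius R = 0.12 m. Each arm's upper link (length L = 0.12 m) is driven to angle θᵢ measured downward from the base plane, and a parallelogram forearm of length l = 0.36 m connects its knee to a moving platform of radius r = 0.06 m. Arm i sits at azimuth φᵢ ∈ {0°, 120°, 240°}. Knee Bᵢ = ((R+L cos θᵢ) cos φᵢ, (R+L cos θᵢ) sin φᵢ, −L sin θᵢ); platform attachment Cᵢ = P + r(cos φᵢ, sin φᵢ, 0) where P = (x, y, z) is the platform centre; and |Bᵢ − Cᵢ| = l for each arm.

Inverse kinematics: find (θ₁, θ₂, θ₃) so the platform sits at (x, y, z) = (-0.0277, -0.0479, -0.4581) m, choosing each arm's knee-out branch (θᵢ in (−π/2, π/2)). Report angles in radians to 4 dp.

θ₁ = 1.3968, θ₂ = 1.3966, θ₃ = 1.0476

arm 1 (φ=0.0°): x'=-0.0277, y'=-0.0479
  A cos θ + B sin θ = C:  0.0877·cos θ + -0.4581·sin θ = -0.4360
  θ1 = atan2(B,A) + arccos(C/0.4664) = 1.3968
φ2=120.0° → target in arm frame (-0.0276, 0.0479)
  e−x'=0.0876;  (l²−L²−(e−x')²−y'²−z²)/2L = -0.4360
  γ=atan2(-0.4581,0.0876)=-1.3818;  ψ=arccos(-0.9347)=2.7783;  θ2=γ+ψ≈1.3966
arm 3 (φ=240.0°): x'=0.0553, y'=0.0000
  A cos θ + B sin θ = C:  0.0047·cos θ + -0.4581·sin θ = -0.3945
  √(A²+B²)=0.4581;  θ3 = -1.5606+2.6082 ≈ 1.0476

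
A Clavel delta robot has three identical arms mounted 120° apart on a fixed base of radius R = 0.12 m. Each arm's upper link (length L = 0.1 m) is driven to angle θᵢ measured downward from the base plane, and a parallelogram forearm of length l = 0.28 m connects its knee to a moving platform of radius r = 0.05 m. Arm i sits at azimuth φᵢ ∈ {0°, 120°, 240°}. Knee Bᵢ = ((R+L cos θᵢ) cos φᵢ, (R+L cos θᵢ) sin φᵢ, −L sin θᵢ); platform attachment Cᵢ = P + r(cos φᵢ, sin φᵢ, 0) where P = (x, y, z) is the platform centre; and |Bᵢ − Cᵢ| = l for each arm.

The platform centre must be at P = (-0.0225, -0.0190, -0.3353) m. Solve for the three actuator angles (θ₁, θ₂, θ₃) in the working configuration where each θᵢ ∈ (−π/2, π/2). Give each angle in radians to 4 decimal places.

θ₁ = 1.1341, θ₂ = 1.0465, θ₃ = 0.8723

φ1=0.0° → target in arm frame (-0.0225, -0.0190)
  A=0.0925, B=-0.3353, C=(l²−L²−A²−y'²−z²)/(2L)=-0.2647
  γ=atan2(-0.3353,0.0925)=-1.3016;  ψ=arccos(-0.7611)=2.4357;  θ1=γ+ψ≈1.1341
arm 2 (φ=120.0°): x'=-0.0052, y'=0.0290
  e−x'=0.0752;  (l²−L²−(e−x')²−y'²−z²)/2L = -0.2526
  θ2 = atan2(B,A) + arccos(C/0.3436) = 1.0465
arm 3 (φ=240.0°): x'=0.0277, y'=-0.0100
  A cos θ + B sin θ = C:  0.0423·cos θ + -0.3353·sin θ = -0.2296
  γ=atan2(-0.3353,0.0423)=-1.4453;  ψ=arccos(-0.6793)=2.3176;  θ3=γ+ψ≈0.8723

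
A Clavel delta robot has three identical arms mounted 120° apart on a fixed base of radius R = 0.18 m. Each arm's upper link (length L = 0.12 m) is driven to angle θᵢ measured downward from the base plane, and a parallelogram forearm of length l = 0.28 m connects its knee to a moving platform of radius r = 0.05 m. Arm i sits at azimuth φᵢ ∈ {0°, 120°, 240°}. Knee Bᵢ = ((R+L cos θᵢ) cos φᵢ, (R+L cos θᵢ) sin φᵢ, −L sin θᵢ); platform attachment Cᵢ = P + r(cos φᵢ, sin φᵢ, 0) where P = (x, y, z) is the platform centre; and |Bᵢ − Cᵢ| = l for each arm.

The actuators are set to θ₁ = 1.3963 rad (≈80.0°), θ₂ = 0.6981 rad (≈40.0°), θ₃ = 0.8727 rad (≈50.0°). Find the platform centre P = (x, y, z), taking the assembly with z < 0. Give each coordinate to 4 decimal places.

(-0.0695, 0.0153, -0.2902)

arm 1 at φ=0.0°: e+L cos θ1 = 0.1508;  S1 = (0.1508, 0.0000, -0.1182)
S2 = (0.2219·cos120.0°, 0.2219·sin120.0°, -0.0771) = (-0.1110, 0.1922, -0.0771)
φ3=240.0°: virtual centre (-0.1036, -0.1794, -0.0919), radius l
subtract pairs → two planes through P
[-0.5236 0.3844 0.0821]·P = 0.0185;  [-0.5088 -0.3588 0.0525]·P = 0.0146
det = 0.3834;  x = -0.0320+0.1294z,  y = 0.0045+-0.0372z
quadratic in z: (1.0181)z²+(0.1887)z+(-0.0310)=0, √Δ=0.4023 → z ∈ {-0.2902, 0.1049}; z = -0.2902 (taking z<0)
x = -0.0695, y = 0.0153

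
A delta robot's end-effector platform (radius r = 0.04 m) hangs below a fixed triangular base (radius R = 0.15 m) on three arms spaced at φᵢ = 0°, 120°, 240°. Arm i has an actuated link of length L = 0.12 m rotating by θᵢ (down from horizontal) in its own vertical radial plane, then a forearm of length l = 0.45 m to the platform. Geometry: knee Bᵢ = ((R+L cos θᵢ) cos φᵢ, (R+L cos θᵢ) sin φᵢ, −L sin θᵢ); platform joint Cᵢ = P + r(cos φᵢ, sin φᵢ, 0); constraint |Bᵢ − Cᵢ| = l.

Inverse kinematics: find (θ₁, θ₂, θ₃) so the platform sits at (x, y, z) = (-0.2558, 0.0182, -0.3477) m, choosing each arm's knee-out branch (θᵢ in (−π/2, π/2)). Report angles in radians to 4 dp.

rotate P by −φ1: (-0.2558, 0.0182, -0.3477)
  e−x'=0.3658;  (l²−L²−(e−x')²−y'²−z²)/2L = -0.2789
  θ1 = atan2(B,A) + arccos(C/0.5047) = 1.3963
φ2=120.0° → target in arm frame (0.1437, 0.2124)
  A cos θ + B sin θ = C:  -0.0337·cos θ + -0.3477·sin θ = 0.0873
  √(A²+B²)=0.3493;  θ2 = -1.6673+1.3183 ≈ -0.3490
rotate P by −φ3: (0.1121, -0.2306, -0.3477)
  A cos θ + B sin θ = C:  -0.0021·cos θ + -0.3477·sin θ = 0.0584
  θ3 = atan2(B,A) + arccos(C/0.3477) = -0.1748

θ₁ = 1.3963, θ₂ = -0.3490, θ₃ = -0.1748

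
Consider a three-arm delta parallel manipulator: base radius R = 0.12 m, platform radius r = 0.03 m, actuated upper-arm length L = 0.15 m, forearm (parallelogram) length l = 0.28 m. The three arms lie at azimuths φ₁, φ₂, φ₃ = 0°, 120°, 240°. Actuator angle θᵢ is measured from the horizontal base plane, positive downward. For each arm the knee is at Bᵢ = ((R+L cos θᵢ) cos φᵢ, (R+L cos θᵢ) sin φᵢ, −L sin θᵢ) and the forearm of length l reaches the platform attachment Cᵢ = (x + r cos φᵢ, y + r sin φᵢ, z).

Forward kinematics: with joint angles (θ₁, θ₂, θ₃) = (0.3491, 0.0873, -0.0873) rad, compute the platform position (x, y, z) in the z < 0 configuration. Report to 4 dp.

(-0.0259, -0.0102, -0.1623)

O1 = (0.2310·cos0.0°, 0.2310·sin0.0°, -0.0513) = (0.2310, 0.0000, -0.0513)
O2 = (0.2394·cos120.0°, 0.2394·sin120.0°, -0.0131) = (-0.1197, 0.2074, -0.0131)
φ3=240.0°: virtual centre (-0.1197, -0.2074, 0.0131), radius l
eliminate P² terms by subtracting sphere 1 from 2 and 3
plane₁₂: -0.7013x+0.4147y+0.0765z = 0.0015
det = 0.5817;  x = -0.0022+0.1463z,  y = 0.0000+0.0631z
into |P−O₁|² = l²: 1.0254z² + 0.0344z + -0.0214 = 0;  Δ = 0.0890;  z = -0.1623 or 0.1287 → z<0 root = -0.1623
x = -0.0259, y = -0.0102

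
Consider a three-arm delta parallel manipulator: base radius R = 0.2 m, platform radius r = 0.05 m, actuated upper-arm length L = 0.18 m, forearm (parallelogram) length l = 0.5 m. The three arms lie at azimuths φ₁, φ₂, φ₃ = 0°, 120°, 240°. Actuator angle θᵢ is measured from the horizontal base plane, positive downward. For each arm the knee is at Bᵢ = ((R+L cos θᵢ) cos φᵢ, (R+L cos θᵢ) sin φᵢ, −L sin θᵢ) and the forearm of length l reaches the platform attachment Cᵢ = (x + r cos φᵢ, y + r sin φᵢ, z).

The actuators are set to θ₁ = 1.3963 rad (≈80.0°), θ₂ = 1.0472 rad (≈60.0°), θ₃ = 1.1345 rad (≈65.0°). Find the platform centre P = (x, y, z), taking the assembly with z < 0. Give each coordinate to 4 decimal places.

arm 1 at φ=0.0°: e+L cos θ1 = 0.1813;  O1 = (0.1813, 0.0000, -0.1773)
O2 = (0.2400·cos120.0°, 0.2400·sin120.0°, -0.1559) = (-0.1200, 0.2078, -0.1559)
O3 = (0.2261·cos240.0°, 0.2261·sin240.0°, -0.1631) = (-0.1130, -0.1958, -0.1631)
|O₂|²−|O₁|² = 0.0176;  |O₃|²−|O₁|² = 0.0134
plane₁₂: -0.6025x+0.4157y+0.0428z = 0.0176
Cramer: x(z) = -0.0260+0.0593z;  y(z) = 0.0047-0.0169z
sphere 1 gives Az²+Bz+C=0 with A=1.0038, B=0.3298, C=-0.1756;  B²−4AC=0.8139;  roots -0.6136, 0.2851;  negative root z = -0.6136
x = -0.0624, y = 0.0151

(-0.0624, 0.0151, -0.6136)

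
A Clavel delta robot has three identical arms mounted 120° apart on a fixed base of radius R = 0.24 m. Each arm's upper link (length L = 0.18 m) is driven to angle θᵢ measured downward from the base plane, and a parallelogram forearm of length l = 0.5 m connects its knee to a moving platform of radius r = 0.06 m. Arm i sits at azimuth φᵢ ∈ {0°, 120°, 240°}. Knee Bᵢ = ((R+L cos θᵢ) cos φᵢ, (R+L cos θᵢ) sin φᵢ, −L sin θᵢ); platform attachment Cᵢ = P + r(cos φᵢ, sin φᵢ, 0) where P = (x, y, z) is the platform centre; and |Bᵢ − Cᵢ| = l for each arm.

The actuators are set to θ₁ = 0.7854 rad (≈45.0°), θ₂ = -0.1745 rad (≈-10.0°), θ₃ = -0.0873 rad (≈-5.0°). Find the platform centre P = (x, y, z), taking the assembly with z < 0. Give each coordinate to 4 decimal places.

O1 = (0.3073·cos0.0°, 0.3073·sin0.0°, -0.1273) = (0.3073, 0.0000, -0.1273)
φ2=120.0°: virtual centre (-0.1786, 0.3094, 0.0313), radius l
φ3=240.0°: virtual centre (-0.1797, -0.3112, 0.0157), radius l
eliminate P² terms by subtracting sphere 1 from 2 and 3
[-0.9718 0.6188 0.3171]·P = 0.0180;  [-0.9739 -0.6224 0.2859]·P = 0.0187
Cramer: x(z) = -0.0189+0.3100z;  y(z) = -0.0006-0.0256z
quadratic in z: (1.0967)z²+(0.0524)z+(-0.1274)=0, √Δ=0.7495 → z ∈ {-0.3656, 0.3178}; z = -0.3656 (taking z<0)
x = -0.1322, y = 0.0088

(-0.1322, 0.0088, -0.3656)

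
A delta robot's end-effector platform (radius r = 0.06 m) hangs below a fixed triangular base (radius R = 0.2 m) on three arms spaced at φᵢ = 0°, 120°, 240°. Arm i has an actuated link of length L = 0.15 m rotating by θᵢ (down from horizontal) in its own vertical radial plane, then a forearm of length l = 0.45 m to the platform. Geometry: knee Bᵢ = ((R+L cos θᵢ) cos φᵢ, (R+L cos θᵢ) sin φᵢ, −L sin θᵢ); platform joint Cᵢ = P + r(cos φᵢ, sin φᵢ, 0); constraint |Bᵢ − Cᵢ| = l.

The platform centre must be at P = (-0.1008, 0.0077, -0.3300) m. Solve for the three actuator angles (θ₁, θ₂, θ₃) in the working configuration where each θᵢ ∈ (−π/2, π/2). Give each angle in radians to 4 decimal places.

rotate P by −φ1: (-0.1008, 0.0077, -0.3300)
  A cos θ + B sin θ = C:  0.2408·cos θ + -0.3300·sin θ = 0.0435
  θ1 = atan2(B,A) + arccos(C/0.4085) = 0.5236
φ2=120.0° → target in arm frame (0.0571, 0.0834)
  e−x'=0.0829;  (l²−L²−(e−x')²−y'²−z²)/2L = 0.1909
  √(A²+B²)=0.3403;  θ2 = -1.3246+0.9753 ≈ -0.3493
rotate P by −φ3: (0.0437, -0.0911, -0.3300)
  A=0.0963, B=-0.3300, C=(l²−L²−A²−y'²−z²)/(2L)=0.1784
  √(A²+B²)=0.3438;  θ3 = -1.2870+1.0251 ≈ -0.2619

θ₁ = 0.5236, θ₂ = -0.3493, θ₃ = -0.2619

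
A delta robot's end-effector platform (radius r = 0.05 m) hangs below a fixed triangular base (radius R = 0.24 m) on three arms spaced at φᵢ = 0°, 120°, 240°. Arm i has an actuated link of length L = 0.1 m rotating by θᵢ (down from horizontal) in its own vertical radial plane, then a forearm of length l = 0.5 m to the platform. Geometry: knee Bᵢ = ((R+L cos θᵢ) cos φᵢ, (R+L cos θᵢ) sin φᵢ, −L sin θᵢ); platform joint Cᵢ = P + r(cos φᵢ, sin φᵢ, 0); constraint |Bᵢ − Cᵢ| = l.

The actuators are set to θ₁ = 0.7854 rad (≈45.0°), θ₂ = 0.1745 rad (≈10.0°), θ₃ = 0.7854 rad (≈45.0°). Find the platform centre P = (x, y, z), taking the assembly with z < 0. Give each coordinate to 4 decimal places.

S1 = (0.2607·cos0.0°, 0.2607·sin0.0°, -0.0707) = (0.2607, 0.0000, -0.0707)
arm 2 at φ=120.0°: e+L cos θ2 = 0.2885;  S2 = (-0.1442, 0.2498, -0.0174)
arm 3 at φ=240.0°: e+L cos θ3 = 0.2607;  S3 = (-0.1304, -0.2258, -0.0707)
|S₂|²−|S₁|² = 0.0106;  |S₃|²−|S₁|² = 0.0000
plane₁₂: -0.8099x+0.4997y+0.1067z = 0.0106
det = 0.7565;  x = -0.0063+0.0637z,  y = 0.0109+-0.1103z
sphere 1 gives Az²+Bz+C=0 with A=1.0162, B=0.1050, C=-0.1736;  B²−4AC=0.7166;  roots -0.4682, 0.3649;  negative root z = -0.4682
x = -0.0361, y = 0.0626

(-0.0361, 0.0626, -0.4682)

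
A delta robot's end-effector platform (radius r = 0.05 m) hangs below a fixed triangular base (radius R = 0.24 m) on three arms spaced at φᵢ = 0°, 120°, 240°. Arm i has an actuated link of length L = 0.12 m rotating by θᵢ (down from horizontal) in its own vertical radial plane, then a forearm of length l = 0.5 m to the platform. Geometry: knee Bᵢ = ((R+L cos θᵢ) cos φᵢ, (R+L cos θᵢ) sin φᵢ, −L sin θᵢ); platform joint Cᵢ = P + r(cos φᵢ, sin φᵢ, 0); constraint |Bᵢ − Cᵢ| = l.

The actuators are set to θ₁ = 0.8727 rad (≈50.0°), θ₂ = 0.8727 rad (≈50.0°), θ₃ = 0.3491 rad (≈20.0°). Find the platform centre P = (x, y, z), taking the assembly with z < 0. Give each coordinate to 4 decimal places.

S1 = (0.2671·cos0.0°, 0.2671·sin0.0°, -0.0919) = (0.2671, 0.0000, -0.0919)
φ2=120.0°: virtual centre (-0.1336, 0.2313, -0.0919), radius l
S3 = (0.3028·cos240.0°, 0.3028·sin240.0°, -0.0410) = (-0.1514, -0.2622, -0.0410)
subtract pairs → two planes through P
[-0.8014 0.4627 0.0000]·P = 0.0000;  [-0.8370 -0.5244 0.1018]·P = 0.0135
det = 0.8075;  x = -0.0078+0.0583z,  y = -0.0134+0.1010z
into |P−S₁|² = l²: 1.0136z² + 0.1491z + -0.1658 = 0;  Δ = 0.6945;  z = -0.4846 or 0.3375 → z<0 root = -0.4846
x = -0.0360, y = -0.0624

(-0.0360, -0.0624, -0.4846)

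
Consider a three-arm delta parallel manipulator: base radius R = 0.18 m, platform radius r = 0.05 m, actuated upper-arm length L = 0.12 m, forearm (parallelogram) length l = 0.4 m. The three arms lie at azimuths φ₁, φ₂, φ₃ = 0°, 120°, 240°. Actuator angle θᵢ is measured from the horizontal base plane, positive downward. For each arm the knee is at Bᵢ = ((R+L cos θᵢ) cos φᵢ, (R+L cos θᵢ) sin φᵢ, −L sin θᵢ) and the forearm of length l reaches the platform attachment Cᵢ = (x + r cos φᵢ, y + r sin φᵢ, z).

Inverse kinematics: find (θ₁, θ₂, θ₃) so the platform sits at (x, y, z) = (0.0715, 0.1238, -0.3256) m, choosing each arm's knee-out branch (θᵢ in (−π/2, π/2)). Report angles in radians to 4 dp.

φ1=0.0° → target in arm frame (0.0715, 0.1238)
  A=0.0585, B=-0.3256, C=(l²−L²−A²−y'²−z²)/(2L)=0.0868
  θ1 = atan2(B,A) + arccos(C/0.3308) = -0.0878
rotate P by −φ2: (0.0715, -0.1238, -0.3256)
  A cos θ + B sin θ = C:  0.0585·cos θ + -0.3256·sin θ = 0.0868
  θ2 = atan2(B,A) + arccos(C/0.3308) = -0.0875
rotate P by −φ3: (-0.1430, 0.0000, -0.3256)
  A cos θ + B sin θ = C:  0.2730·cos θ + -0.3256·sin θ = -0.1455
  γ=atan2(-0.3256,0.2730)=-0.8731;  ψ=arccos(-0.3425)=1.9204;  θ3=γ+ψ≈1.0473

θ₁ = -0.0878, θ₂ = -0.0875, θ₃ = 1.0473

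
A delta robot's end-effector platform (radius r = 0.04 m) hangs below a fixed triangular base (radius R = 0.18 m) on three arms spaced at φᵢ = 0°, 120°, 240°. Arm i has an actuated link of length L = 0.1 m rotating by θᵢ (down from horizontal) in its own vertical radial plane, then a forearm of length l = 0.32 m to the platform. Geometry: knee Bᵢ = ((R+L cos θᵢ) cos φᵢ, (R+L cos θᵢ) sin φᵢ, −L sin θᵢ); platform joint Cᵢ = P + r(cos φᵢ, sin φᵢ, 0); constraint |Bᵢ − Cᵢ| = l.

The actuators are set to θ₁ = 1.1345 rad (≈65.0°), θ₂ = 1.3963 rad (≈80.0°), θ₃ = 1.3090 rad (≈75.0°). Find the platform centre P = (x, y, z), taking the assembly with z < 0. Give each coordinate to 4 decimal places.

S1 = (0.1823·cos0.0°, 0.1823·sin0.0°, -0.0906) = (0.1823, 0.0000, -0.0906)
S2 = (0.1574·cos120.0°, 0.1574·sin120.0°, -0.0985) = (-0.0787, 0.1363, -0.0985)
arm 3 at φ=240.0°: (R−r)+L cos θ3 = 0.1659;  S3 = (-0.0829, -0.1437, -0.0966)
eliminate P² terms by subtracting sphere 1 from 2 and 3
plane₁₂: -0.5219x+0.2726y+-0.0157z = -0.0070
Cramer: x(z) = 0.0110-0.0263z;  y(z) = -0.0044+0.0071z
sphere 1 gives Az²+Bz+C=0 with A=1.0007, B=0.1902, C=-0.0649;  B²−4AC=0.2958;  roots -0.3668, 0.1767;  negative root z = -0.3668
x = 0.0207, y = -0.0071

(0.0207, -0.0071, -0.3668)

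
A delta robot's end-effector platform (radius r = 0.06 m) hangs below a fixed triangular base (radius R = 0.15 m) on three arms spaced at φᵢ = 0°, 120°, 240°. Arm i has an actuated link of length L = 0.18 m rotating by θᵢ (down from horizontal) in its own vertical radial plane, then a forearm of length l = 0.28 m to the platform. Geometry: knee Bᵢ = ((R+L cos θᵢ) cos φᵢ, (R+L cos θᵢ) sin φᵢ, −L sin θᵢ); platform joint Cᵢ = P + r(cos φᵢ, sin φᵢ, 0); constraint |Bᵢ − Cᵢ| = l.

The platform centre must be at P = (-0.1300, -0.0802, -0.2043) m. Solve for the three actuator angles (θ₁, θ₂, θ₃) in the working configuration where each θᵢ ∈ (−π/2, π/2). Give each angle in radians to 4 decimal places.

φ1=0.0° → target in arm frame (-0.1300, -0.0802)
  A=0.2200, B=-0.2043, C=(l²−L²−A²−y'²−z²)/(2L)=-0.1405
  θ1 = atan2(B,A) + arccos(C/0.3002) = 1.3093
arm 2 (φ=120.0°): x'=-0.0045, y'=0.1527
  e−x'=0.0945;  (l²−L²−(e−x')²−y'²−z²)/2L = -0.0777
  √(A²+B²)=0.2251;  θ2 = -1.1377+1.9233 ≈ 0.7855
arm 3 (φ=240.0°): x'=0.1345, y'=-0.0725
  A cos θ + B sin θ = C:  -0.0445·cos θ + -0.2043·sin θ = -0.0082
  √(A²+B²)=0.2091;  θ3 = -1.7851+1.6102 ≈ -0.1748

θ₁ = 1.3093, θ₂ = 0.7855, θ₃ = -0.1748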